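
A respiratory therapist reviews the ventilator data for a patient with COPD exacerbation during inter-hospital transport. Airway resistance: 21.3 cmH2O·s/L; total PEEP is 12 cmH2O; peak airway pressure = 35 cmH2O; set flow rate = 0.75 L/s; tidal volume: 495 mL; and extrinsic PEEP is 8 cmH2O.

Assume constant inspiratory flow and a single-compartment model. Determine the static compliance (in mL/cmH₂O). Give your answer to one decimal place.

70.5

Total PEEP = 12 cmH2O (set 8 + intrinsic 4); this is the baseline alveolar pressure.
Equation of motion (constant flow): PIP = Vt/C + R·V̇ + PEEP.
Vt/C = PIP − R·V̇ − PEEP = 35 − 21.3×0.75 − 12 = 35 − 15.975 − 12 = 7.025 cmH2O.
C = Vt / 7.025 = 495 / 7.025 = 70.463 mL/cmH2O.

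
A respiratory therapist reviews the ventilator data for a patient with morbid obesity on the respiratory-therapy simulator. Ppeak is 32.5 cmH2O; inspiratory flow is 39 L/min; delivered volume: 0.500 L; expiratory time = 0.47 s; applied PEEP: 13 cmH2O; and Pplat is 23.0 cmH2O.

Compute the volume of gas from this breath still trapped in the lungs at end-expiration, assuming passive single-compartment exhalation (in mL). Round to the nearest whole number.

263

Flow: 39 L/min ÷ 60 = 0.65 L/s.
R = (PIP − Pplat)/V̇ = (32.5 − 23.0) / 0.65 = 9.5/0.65 = 14.615 cmH2O·s/L.
C = Vt/(Pplat − PEEP) = 500.0 / (23.0 − 13) = 500.0/10.0 = 50.0 mL/cmH2O.
τ = R × C = 14.615 × 0.05 L/cmH2O = 0.7308 s.
Fraction remaining = e^(−Te/τ) = e^(−0.47/0.7308) = 0.5256.
Trapped volume = 500.0 × 0.5256 = 262.8 mL.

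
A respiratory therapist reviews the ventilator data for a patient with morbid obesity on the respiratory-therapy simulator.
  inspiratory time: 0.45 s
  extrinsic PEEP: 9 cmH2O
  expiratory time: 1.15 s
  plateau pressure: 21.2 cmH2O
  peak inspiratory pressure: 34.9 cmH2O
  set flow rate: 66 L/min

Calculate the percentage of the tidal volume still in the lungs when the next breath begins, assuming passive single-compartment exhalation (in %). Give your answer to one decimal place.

Flow: 66 L/min ÷ 60 = 1.1 L/s.
Vt = flow × Ti = 1.1 L/s × 0.45 s × 1000 mL/L = 495.0 mL.
R = (PIP − Pplat)/V̇ = (34.9 − 21.2) / 1.1 = 13.7/1.1 = 12.455 cmH2O·s/L.
C = Vt/(Pplat − PEEP) = 495.0 / (21.2 − 9) = 495.0/12.2 = 40.574 mL/cmH2O.
τ = R × C = 12.455 × 0.04057 L/cmH2O = 0.5053 s.
Fraction remaining at end-expiration = e^(−Te/τ) = e^(−1.15/0.5053) = 0.1027 → 10.27%.

10.3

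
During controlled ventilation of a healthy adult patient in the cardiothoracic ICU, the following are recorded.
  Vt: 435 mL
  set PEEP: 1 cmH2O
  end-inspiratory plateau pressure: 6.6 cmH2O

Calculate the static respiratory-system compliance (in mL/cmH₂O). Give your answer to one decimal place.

77.7

Cstat = Vt / (Pplat − PEEP) = 435 / (6.6 − 1) = 435 / 5.6 = 77.679 mL/cmH2O.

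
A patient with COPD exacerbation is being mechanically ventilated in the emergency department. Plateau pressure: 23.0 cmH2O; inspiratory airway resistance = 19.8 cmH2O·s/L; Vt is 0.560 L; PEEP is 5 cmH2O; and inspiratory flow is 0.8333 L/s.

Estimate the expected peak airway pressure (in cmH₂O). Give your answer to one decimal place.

39.5

PIP = Pplat + Raw × flow = 23.0 + 19.8 × 0.8333 = 23.0 + 16.499 = 39.499 cmH2O.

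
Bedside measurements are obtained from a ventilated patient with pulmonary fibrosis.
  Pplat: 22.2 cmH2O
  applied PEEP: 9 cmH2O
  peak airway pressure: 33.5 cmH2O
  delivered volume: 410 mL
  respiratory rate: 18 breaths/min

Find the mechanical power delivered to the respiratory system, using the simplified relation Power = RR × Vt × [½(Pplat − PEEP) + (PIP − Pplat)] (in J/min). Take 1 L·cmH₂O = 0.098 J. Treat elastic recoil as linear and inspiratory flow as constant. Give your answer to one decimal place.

Per-breath work = Vt × [½(Pplat−PEEP) + (PIP−Pplat)] = 0.410 × [0.5×13.2 + 11.3] = 0.410 × 17.9 = 7.339 L·cmH2O.
Power = 18 × 7.339 = 132.1 L·cmH2O/min.
× 0.098 J/(L·cmH2O) → 12.946 J/min.

12.9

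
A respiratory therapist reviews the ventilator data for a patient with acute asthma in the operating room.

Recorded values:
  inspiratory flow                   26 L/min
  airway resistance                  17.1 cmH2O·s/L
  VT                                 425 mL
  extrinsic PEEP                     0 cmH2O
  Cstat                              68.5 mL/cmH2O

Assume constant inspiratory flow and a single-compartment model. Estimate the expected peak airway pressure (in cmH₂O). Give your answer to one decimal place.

Flow: 26 L/min ÷ 60 = 0.4333 L/s.
Equation of motion (constant flow): PIP = Vt/C + R·V̇ + PEEP.
PIP = 425/68.5 + 17.1×0.4333 + 0 = 6.204 + 7.409 + 0 = 13.613 cmH2O.

13.6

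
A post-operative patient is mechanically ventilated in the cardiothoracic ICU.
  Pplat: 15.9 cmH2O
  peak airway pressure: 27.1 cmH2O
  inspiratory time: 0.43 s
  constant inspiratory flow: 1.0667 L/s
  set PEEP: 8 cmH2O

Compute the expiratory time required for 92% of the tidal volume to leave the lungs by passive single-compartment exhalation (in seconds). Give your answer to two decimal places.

1.54

Vt = flow × Ti = 1.0667 L/s × 0.43 s × 1000 mL/L = 458.68 mL.
R = (PIP − Pplat)/V̇ = (27.1 − 15.9) / 1.0667 = 11.2/1.0667 = 10.5 cmH2O·s/L.
C = Vt/(Pplat − PEEP) = 458.68 / (15.9 − 8) = 458.68/7.9 = 58.061 mL/cmH2O.
τ = R × C = 10.5 × 0.05806 L/cmH2O = 0.6096 s.
t = −τ·ln(1 − 0.92) = −0.6096·ln(0.08) = 1.54 s.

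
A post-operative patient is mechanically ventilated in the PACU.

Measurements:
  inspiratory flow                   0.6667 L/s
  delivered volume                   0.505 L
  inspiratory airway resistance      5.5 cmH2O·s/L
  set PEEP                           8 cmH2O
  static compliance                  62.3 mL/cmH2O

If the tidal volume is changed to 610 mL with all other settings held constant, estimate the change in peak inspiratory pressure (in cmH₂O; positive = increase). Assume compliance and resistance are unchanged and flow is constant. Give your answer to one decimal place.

PIP = Vt/C + R·V̇ + PEEP (constant-flow equation of motion).
Only the elastic term changes: ΔPIP = ΔVt / C = (610 − 505) / 62.3 = 1.685 cmH2O.

1.7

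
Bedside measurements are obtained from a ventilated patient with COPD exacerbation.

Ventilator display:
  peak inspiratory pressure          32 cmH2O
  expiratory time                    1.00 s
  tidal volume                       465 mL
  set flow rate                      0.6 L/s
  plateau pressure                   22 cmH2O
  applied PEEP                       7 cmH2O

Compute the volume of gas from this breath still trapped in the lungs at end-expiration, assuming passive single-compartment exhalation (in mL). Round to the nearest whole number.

67

R = (PIP − Pplat)/V̇ = (32 − 22) / 0.6 = 10.0/0.6 = 16.667 cmH2O·s/L.
C = Vt/(Pplat − PEEP) = 465.0 / (22 − 7) = 465.0/15.0 = 31.0 mL/cmH2O.
τ = R × C = 16.667 × 0.031 L/cmH2O = 0.5167 s.
Fraction remaining = e^(−Te/τ) = e^(−1.00/0.5167) = 0.1444.
Trapped volume = 465.0 × 0.1444 = 67.146 mL.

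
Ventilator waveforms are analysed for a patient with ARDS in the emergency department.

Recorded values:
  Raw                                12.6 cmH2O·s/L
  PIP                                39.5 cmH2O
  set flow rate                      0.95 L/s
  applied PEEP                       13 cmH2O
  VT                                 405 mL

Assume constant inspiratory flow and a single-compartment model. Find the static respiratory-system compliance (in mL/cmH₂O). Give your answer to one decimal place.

27.9

Equation of motion (constant flow): PIP = Vt/C + R·V̇ + PEEP.
Vt/C = PIP − R·V̇ − PEEP = 39.5 − 12.6×0.95 − 13 = 39.5 − 11.97 − 13 = 14.53 cmH2O.
C = Vt / 14.53 = 405 / 14.53 = 27.873 mL/cmH2O.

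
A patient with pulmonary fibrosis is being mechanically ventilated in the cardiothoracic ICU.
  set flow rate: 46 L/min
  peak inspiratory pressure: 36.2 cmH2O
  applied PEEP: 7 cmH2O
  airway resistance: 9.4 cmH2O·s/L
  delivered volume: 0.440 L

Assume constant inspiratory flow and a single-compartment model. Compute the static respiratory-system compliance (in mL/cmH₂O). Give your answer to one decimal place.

Flow: 46 L/min ÷ 60 = 0.7667 L/s.
Equation of motion (constant flow): PIP = Vt/C + R·V̇ + PEEP.
Vt/C = PIP − R·V̇ − PEEP = 36.2 − 9.4×0.7667 − 7 = 36.2 − 7.207 − 7 = 21.993 cmH2O.
C = Vt / 21.993 = 440 / 21.993 = 20.006 mL/cmH2O.

20.0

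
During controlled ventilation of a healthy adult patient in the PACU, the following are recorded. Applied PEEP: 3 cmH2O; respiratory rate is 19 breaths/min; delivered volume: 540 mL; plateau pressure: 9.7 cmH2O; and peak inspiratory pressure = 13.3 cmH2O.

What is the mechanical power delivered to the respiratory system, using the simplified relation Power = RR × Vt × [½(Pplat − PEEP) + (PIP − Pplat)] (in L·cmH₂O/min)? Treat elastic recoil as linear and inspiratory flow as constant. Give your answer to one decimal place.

71.3

Per-breath work = Vt × [½(Pplat−PEEP) + (PIP−Pplat)] = 0.540 × [0.5×6.7 + 3.6] = 0.540 × 6.95 = 3.753 L·cmH2O.
Power = 19 × 3.753 = 71.307 L·cmH2O/min.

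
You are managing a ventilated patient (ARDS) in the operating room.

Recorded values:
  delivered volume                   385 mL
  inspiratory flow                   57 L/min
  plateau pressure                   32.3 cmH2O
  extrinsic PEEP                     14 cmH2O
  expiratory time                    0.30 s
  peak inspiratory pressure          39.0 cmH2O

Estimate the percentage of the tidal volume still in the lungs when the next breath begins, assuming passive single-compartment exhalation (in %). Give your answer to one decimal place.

13.2

Flow: 57 L/min ÷ 60 = 0.95 L/s.
R = (PIP − Pplat)/V̇ = (39.0 − 32.3) / 0.95 = 6.7/0.95 = 7.053 cmH2O·s/L.
C = Vt/(Pplat − PEEP) = 385.0 / (32.3 − 14) = 385.0/18.3 = 21.038 mL/cmH2O.
τ = R × C = 7.053 × 0.02104 L/cmH2O = 0.1484 s.
Fraction remaining at end-expiration = e^(−Te/τ) = e^(−0.30/0.1484) = 0.1324 → 13.24%.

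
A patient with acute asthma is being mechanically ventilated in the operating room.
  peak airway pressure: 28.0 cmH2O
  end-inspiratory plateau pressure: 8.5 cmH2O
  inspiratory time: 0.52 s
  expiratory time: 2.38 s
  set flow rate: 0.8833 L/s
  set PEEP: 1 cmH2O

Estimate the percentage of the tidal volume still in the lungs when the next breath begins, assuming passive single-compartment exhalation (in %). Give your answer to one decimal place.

Vt = flow × Ti = 0.8833 L/s × 0.52 s × 1000 mL/L = 459.32 mL.
R = (PIP − Pplat)/V̇ = (28.0 − 8.5) / 0.8833 = 19.5/0.8833 = 22.076 cmH2O·s/L.
C = Vt/(Pplat − PEEP) = 459.32 / (8.5 − 1) = 459.32/7.5 = 61.243 mL/cmH2O.
τ = R × C = 22.076 × 0.06124 L/cmH2O = 1.352 s.
Fraction remaining at end-expiration = e^(−Te/τ) = e^(−2.38/1.352) = 0.172 → 17.2%.

17.2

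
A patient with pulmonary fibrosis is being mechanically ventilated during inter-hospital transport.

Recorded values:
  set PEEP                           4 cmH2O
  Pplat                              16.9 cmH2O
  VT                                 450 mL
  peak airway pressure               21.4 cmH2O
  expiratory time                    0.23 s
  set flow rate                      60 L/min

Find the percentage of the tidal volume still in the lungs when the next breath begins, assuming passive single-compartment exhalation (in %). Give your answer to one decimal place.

23.1

Flow: 60 L/min ÷ 60 = 1 L/s.
R = (PIP − Pplat)/V̇ = (21.4 − 16.9) / 1 = 4.5/1 = 4.5 cmH2O·s/L.
C = Vt/(Pplat − PEEP) = 450.0 / (16.9 − 4) = 450.0/12.9 = 34.884 mL/cmH2O.
τ = R × C = 4.5 × 0.03488 L/cmH2O = 0.157 s.
Fraction remaining at end-expiration = e^(−Te/τ) = e^(−0.23/0.157) = 0.2311 → 23.11%.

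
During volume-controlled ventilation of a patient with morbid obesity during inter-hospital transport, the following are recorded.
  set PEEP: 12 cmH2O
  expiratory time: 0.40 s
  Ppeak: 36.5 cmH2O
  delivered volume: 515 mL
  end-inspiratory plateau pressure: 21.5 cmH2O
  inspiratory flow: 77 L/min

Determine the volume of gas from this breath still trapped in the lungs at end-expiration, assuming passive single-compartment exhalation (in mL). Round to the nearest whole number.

274

Flow: 77 L/min ÷ 60 = 1.2833 L/s.
R = (PIP − Pplat)/V̇ = (36.5 − 21.5) / 1.2833 = 15.0/1.2833 = 11.689 cmH2O·s/L.
C = Vt/(Pplat − PEEP) = 515.0 / (21.5 − 12) = 515.0/9.5 = 54.211 mL/cmH2O.
τ = R × C = 11.689 × 0.05421 L/cmH2O = 0.6337 s.
Fraction remaining = e^(−Te/τ) = e^(−0.40/0.6337) = 0.5319.
Trapped volume = 515.0 × 0.5319 = 273.93 mL.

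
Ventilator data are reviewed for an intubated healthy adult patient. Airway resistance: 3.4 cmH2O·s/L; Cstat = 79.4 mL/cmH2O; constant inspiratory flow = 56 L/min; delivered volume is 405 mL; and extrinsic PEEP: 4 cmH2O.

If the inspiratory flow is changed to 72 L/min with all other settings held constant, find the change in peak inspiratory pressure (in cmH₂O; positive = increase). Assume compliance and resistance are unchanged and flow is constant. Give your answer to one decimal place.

0.9

Flow: 56 L/min ÷ 60 = 0.9333 L/s.
New flow: 72 L/min ÷ 60 = 1.2 L/s.
PIP = Vt/C + R·V̇ + PEEP (constant-flow equation of motion).
Only the resistive term changes: ΔPIP = R × ΔV̇ = 3.4 × (1.2 − 0.9333) = 3.4 × 0.2667 = 0.9068 cmH2O.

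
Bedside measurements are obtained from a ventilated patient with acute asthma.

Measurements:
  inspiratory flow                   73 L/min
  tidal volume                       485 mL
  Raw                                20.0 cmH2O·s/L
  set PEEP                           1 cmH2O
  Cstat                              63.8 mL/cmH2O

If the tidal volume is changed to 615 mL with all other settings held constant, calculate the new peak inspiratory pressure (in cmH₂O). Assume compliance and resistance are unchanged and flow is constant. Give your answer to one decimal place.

Flow: 73 L/min ÷ 60 = 1.2167 L/s.
PIP = Vt/C + R·V̇ + PEEP (constant-flow equation of motion).
Only the elastic term changes: ΔPIP = ΔVt / C = (615 − 485) / 63.8 = 2.038 cmH2O.
Original PIP = 485/63.8 + 20.0×1.2167 + 1 = 32.936 cmH2O; new PIP = 32.936 + (2.038) = 34.974 cmH2O.

35.0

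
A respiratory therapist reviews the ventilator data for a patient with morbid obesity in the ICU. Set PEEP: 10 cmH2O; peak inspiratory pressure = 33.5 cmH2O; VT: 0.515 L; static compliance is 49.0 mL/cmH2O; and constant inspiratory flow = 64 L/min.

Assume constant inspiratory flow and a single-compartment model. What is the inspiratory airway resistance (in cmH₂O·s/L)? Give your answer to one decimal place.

Flow: 64 L/min ÷ 60 = 1.0667 L/s.
Equation of motion (constant flow): PIP = Vt/C + R·V̇ + PEEP.
R·V̇ = PIP − Vt/C − PEEP = 33.5 − 515/49.0 − 10 = 33.5 − 10.51 − 10 = 12.99 cmH2O.
R = 12.99 / 1.0667 = 12.178 cmH2O·s/L.

12.2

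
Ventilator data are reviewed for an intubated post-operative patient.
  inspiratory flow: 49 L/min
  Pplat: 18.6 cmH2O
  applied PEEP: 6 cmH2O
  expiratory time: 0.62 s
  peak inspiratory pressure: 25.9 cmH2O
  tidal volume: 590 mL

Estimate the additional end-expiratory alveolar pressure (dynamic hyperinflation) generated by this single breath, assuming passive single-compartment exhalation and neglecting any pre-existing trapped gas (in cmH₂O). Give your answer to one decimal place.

Flow: 49 L/min ÷ 60 = 0.8167 L/s.
R = (PIP − Pplat)/V̇ = (25.9 − 18.6) / 0.8167 = 7.3/0.8167 = 8.938 cmH2O·s/L.
C = Vt/(Pplat − PEEP) = 590.0 / (18.6 − 6) = 590.0/12.6 = 46.825 mL/cmH2O.
τ = R × C = 8.938 × 0.04683 L/cmH2O = 0.4186 s.
Fraction remaining = e^(−Te/τ) = e^(−0.62/0.4186) = 0.2274; trapped volume = 590.0 × 0.2274 = 134.17 mL.
Additional alveolar pressure from trapping ≈ V_trapped / C = 134.17 / 46.825 = 2.865 cmH2O.

2.9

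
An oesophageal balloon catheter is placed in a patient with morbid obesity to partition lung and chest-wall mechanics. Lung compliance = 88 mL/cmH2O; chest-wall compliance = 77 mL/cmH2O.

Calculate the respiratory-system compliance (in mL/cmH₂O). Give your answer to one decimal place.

41.1

Lung and chest wall are elastances in series: 1/Crs = 1/CL + 1/Ccw.
1/Crs = 1/88 + 1/77 = 0.02435.
Crs = 41.068 mL/cmH2O.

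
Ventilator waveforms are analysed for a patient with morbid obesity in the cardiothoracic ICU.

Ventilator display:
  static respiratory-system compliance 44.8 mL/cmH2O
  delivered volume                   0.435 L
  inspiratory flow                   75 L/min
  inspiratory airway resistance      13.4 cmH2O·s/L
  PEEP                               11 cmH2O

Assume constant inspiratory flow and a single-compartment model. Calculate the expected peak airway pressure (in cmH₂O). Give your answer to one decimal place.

37.5

Flow: 75 L/min ÷ 60 = 1.25 L/s.
Equation of motion (constant flow): PIP = Vt/C + R·V̇ + PEEP.
PIP = 435/44.8 + 13.4×1.25 + 11 = 9.71 + 16.75 + 11 = 37.46 cmH2O.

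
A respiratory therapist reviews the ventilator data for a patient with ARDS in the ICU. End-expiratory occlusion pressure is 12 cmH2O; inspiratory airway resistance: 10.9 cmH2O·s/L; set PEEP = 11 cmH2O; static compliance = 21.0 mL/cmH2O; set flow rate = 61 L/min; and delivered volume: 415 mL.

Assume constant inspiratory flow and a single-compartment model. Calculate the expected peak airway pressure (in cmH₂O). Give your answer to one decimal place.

Flow: 61 L/min ÷ 60 = 1.0167 L/s.
Total PEEP = 12 cmH2O (set 11 + intrinsic 1); this is the baseline alveolar pressure.
Equation of motion (constant flow): PIP = Vt/C + R·V̇ + PEEP.
PIP = 415/21.0 + 10.9×1.0167 + 12 = 19.762 + 11.082 + 12 = 42.844 cmH2O.

42.8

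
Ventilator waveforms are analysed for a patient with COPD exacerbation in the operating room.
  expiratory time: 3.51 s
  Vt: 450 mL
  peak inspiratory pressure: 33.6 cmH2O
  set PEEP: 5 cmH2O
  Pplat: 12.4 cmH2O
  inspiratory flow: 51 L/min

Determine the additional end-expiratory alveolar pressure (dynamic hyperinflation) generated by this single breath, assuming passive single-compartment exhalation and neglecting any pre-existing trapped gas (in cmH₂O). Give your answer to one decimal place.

0.7

Flow: 51 L/min ÷ 60 = 0.85 L/s.
R = (PIP − Pplat)/V̇ = (33.6 − 12.4) / 0.85 = 21.2/0.85 = 24.941 cmH2O·s/L.
C = Vt/(Pplat − PEEP) = 450.0 / (12.4 − 5) = 450.0/7.4 = 60.811 mL/cmH2O.
τ = R × C = 24.941 × 0.06081 L/cmH2O = 1.517 s.
Fraction remaining = e^(−Te/τ) = e^(−3.51/1.517) = 0.09889; trapped volume = 450.0 × 0.09889 = 44.501 mL.
Additional alveolar pressure from trapping ≈ V_trapped / C = 44.501 / 60.811 = 0.7318 cmH2O.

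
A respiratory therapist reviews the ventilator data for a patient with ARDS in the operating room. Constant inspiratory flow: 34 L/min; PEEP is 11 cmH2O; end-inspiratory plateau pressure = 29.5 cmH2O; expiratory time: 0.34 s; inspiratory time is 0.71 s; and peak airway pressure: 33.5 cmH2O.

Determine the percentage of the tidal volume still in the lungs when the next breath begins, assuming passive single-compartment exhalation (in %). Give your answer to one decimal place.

10.9

Flow: 34 L/min ÷ 60 = 0.5667 L/s.
Vt = flow × Ti = 0.5667 L/s × 0.71 s × 1000 mL/L = 402.36 mL.
R = (PIP − Pplat)/V̇ = (33.5 − 29.5) / 0.5667 = 4.0/0.5667 = 7.058 cmH2O·s/L.
C = Vt/(Pplat − PEEP) = 402.36 / (29.5 − 11) = 402.36/18.5 = 21.749 mL/cmH2O.
τ = R × C = 7.058 × 0.02175 L/cmH2O = 0.1535 s.
Fraction remaining at end-expiration = e^(−Te/τ) = e^(−0.34/0.1535) = 0.1092 → 10.92%.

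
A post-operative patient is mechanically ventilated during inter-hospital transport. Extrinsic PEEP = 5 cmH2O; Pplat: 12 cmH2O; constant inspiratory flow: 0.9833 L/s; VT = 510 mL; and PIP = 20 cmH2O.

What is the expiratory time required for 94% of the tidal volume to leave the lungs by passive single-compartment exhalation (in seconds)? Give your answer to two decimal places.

1.67

R = (PIP − Pplat)/V̇ = (20 − 12) / 0.9833 = 8.0/0.9833 = 8.136 cmH2O·s/L.
C = Vt/(Pplat − PEEP) = 510.0 / (12 − 5) = 510.0/7.0 = 72.857 mL/cmH2O.
τ = R × C = 8.136 × 0.07286 L/cmH2O = 0.5928 s.
t = −τ·ln(1 − 0.94) = −0.5928·ln(0.06) = 1.668 s.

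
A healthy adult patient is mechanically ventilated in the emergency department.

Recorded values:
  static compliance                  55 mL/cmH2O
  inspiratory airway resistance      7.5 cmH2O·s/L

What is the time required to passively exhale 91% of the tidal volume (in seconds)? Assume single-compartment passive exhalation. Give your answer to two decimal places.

0.99

τ = R × C = 7.5 × 55 mL/cmH2O = 7.5 × 0.055 L/cmH2O = 0.4125 s.
Exhaled fraction f = 1 − e^(−t/τ) → t = −τ·ln(1 − f) = −0.4125·ln(0.09) = 0.9933 s.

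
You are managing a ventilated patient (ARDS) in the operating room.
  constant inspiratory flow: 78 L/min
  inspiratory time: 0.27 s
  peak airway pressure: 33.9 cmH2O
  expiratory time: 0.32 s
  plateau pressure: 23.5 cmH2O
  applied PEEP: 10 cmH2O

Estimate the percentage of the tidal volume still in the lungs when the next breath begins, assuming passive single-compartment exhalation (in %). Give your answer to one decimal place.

21.5

Flow: 78 L/min ÷ 60 = 1.3 L/s.
Vt = flow × Ti = 1.3 L/s × 0.27 s × 1000 mL/L = 351.0 mL.
R = (PIP − Pplat)/V̇ = (33.9 − 23.5) / 1.3 = 10.4/1.3 = 8.0 cmH2O·s/L.
C = Vt/(Pplat − PEEP) = 351.0 / (23.5 − 10) = 351.0/13.5 = 26.0 mL/cmH2O.
τ = R × C = 8.0 × 0.026 L/cmH2O = 0.208 s.
Fraction remaining at end-expiration = e^(−Te/τ) = e^(−0.32/0.208) = 0.2147 → 21.47%.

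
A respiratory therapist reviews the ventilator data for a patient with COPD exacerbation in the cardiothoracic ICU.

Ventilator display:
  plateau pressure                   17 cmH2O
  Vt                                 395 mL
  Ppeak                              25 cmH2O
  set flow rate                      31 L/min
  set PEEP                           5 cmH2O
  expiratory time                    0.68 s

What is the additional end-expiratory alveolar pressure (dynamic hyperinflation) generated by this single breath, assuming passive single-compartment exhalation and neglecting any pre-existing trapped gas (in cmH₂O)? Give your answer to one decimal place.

Flow: 31 L/min ÷ 60 = 0.5167 L/s.
R = (PIP − Pplat)/V̇ = (25 − 17) / 0.5167 = 8.0/0.5167 = 15.483 cmH2O·s/L.
C = Vt/(Pplat − PEEP) = 395.0 / (17 − 5) = 395.0/12.0 = 32.917 mL/cmH2O.
τ = R × C = 15.483 × 0.03292 L/cmH2O = 0.5097 s.
Fraction remaining = e^(−Te/τ) = e^(−0.68/0.5097) = 0.2634; trapped volume = 395.0 × 0.2634 = 104.04 mL.
Additional alveolar pressure from trapping ≈ V_trapped / C = 104.04 / 32.917 = 3.161 cmH2O.

3.2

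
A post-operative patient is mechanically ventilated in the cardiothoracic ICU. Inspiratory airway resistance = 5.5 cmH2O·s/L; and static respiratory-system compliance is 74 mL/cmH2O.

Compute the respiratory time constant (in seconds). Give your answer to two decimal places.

τ = R × C = 5.5 × 74 mL/cmH2O = 5.5 × 0.074 L/cmH2O = 0.407 s.

0.41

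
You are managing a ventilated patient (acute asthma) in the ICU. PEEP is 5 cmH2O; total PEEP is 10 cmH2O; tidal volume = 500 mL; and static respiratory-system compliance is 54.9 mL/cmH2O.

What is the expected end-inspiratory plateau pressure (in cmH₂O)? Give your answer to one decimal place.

19.1

End-expiratory occlusion gives total PEEP = 10 cmH2O (intrinsic PEEP = 10 − 5 = 5). Use total PEEP for the elastic gradient.
Pplat = PEEPtotal + Vt / Cstat = 10 + 500 / 54.9 = 10 + 9.107 = 19.107 cmH2O.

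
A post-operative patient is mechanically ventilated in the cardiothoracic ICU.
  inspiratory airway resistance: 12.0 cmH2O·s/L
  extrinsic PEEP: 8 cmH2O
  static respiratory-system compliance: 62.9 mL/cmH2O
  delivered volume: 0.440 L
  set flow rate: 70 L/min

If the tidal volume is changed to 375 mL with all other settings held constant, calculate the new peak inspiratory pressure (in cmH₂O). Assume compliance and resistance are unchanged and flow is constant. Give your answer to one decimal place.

Flow: 70 L/min ÷ 60 = 1.1667 L/s.
PIP = Vt/C + R·V̇ + PEEP (constant-flow equation of motion).
Only the elastic term changes: ΔPIP = ΔVt / C = (375 − 440) / 62.9 = -1.033 cmH2O.
Original PIP = 440/62.9 + 12.0×1.1667 + 8 = 28.996 cmH2O; new PIP = 28.996 + (-1.033) = 27.963 cmH2O.

28.0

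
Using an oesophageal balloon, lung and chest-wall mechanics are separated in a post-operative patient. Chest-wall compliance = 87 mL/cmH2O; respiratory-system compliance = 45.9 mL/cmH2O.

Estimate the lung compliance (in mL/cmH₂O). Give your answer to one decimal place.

1/CL = 1/Crs − 1/Ccw.
1/CL = 1/45.9 − 1/87 = 0.01029.
CL = 97.182 mL/cmH2O.

97.2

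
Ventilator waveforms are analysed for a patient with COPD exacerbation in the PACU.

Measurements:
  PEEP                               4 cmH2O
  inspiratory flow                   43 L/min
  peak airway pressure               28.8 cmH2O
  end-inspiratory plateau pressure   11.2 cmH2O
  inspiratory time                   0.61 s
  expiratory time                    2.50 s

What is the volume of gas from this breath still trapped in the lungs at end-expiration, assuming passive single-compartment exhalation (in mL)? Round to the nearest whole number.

82

Flow: 43 L/min ÷ 60 = 0.7167 L/s.
Vt = flow × Ti = 0.7167 L/s × 0.61 s × 1000 mL/L = 437.19 mL.
R = (PIP − Pplat)/V̇ = (28.8 − 11.2) / 0.7167 = 17.6/0.7167 = 24.557 cmH2O·s/L.
C = Vt/(Pplat − PEEP) = 437.19 / (11.2 − 4) = 437.19/7.2 = 60.721 mL/cmH2O.
τ = R × C = 24.557 × 0.06072 L/cmH2O = 1.491 s.
Fraction remaining = e^(−Te/τ) = e^(−2.50/1.491) = 0.187.
Trapped volume = 437.19 × 0.187 = 81.755 mL.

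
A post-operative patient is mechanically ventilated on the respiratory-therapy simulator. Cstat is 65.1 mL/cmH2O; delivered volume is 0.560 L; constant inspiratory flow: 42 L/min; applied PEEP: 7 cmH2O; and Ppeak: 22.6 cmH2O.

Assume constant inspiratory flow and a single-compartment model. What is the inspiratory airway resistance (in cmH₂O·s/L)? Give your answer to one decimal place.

10.0

Flow: 42 L/min ÷ 60 = 0.7 L/s.
Equation of motion (constant flow): PIP = Vt/C + R·V̇ + PEEP.
R·V̇ = PIP − Vt/C − PEEP = 22.6 − 560/65.1 − 7 = 22.6 − 8.602 − 7 = 6.998 cmH2O.
R = 6.998 / 0.7 = 9.997 cmH2O·s/L.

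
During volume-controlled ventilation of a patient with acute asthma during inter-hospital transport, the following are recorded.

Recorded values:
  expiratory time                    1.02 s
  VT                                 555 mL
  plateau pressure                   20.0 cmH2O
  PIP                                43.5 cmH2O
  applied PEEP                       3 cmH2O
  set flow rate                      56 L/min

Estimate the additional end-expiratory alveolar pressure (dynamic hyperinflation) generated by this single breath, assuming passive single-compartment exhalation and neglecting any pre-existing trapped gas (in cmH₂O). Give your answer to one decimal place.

Flow: 56 L/min ÷ 60 = 0.9333 L/s.
R = (PIP − Pplat)/V̇ = (43.5 − 20.0) / 0.9333 = 23.5/0.9333 = 25.179 cmH2O·s/L.
C = Vt/(Pplat − PEEP) = 555.0 / (20.0 − 3) = 555.0/17.0 = 32.647 mL/cmH2O.
τ = R × C = 25.179 × 0.03265 L/cmH2O = 0.8221 s.
Fraction remaining = e^(−Te/τ) = e^(−1.02/0.8221) = 0.2892; trapped volume = 555.0 × 0.2892 = 160.51 mL.
Additional alveolar pressure from trapping ≈ V_trapped / C = 160.51 / 32.647 = 4.917 cmH2O.

4.9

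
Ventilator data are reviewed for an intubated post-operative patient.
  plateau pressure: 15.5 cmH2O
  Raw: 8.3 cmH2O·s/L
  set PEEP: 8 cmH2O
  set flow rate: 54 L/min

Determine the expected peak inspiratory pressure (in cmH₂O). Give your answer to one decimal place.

Flow: 54 L/min ÷ 60 = 0.9 L/s.
PIP = Pplat + Raw × flow = 15.5 + 8.3 × 0.9 = 15.5 + 7.47 = 22.97 cmH2O.

23.0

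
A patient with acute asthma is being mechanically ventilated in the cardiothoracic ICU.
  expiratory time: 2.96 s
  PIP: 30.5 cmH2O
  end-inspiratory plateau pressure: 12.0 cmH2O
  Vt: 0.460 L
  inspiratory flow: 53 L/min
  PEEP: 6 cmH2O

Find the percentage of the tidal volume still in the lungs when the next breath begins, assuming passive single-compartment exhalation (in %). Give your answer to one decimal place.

Flow: 53 L/min ÷ 60 = 0.8833 L/s.
R = (PIP − Pplat)/V̇ = (30.5 − 12.0) / 0.8833 = 18.5/0.8833 = 20.944 cmH2O·s/L.
C = Vt/(Pplat − PEEP) = 460.0 / (12.0 − 6) = 460.0/6.0 = 76.667 mL/cmH2O.
τ = R × C = 20.944 × 0.07667 L/cmH2O = 1.606 s.
Fraction remaining at end-expiration = e^(−Te/τ) = e^(−2.96/1.606) = 0.1583 → 15.83%.

15.8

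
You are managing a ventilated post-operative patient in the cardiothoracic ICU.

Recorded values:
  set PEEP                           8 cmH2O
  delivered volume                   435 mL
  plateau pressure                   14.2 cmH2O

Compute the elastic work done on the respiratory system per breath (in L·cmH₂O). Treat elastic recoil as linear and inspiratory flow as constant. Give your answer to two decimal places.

Elastic work ≈ ½ × (Pplat − PEEP) × Vt = 0.5 × (14.2 − 8) × 0.435 L = 0.5 × 6.2 × 0.435 = 1.349 L·cmH2O.

1.35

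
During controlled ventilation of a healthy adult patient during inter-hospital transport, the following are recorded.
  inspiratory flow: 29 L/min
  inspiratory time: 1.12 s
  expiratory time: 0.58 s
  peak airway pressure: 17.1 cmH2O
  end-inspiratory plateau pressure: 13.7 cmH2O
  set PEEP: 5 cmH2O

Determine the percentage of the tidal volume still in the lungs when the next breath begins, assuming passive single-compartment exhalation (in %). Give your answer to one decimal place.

26.6

Flow: 29 L/min ÷ 60 = 0.4833 L/s.
Vt = flow × Ti = 0.4833 L/s × 1.12 s × 1000 mL/L = 541.3 mL.
R = (PIP − Pplat)/V̇ = (17.1 − 13.7) / 0.4833 = 3.4/0.4833 = 7.035 cmH2O·s/L.
C = Vt/(Pplat − PEEP) = 541.3 / (13.7 − 5) = 541.3/8.7 = 62.218 mL/cmH2O.
τ = R × C = 7.035 × 0.06222 L/cmH2O = 0.4377 s.
Fraction remaining at end-expiration = e^(−Te/τ) = e^(−0.58/0.4377) = 0.2658 → 26.58%.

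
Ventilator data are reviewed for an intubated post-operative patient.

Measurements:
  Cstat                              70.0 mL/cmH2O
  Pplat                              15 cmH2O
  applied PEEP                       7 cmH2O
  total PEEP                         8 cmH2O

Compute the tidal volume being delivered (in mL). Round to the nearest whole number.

End-expiratory occlusion gives total PEEP = 8 cmH2O (intrinsic PEEP = 8 − 7 = 1). Use total PEEP for the elastic gradient.
Vt = Cstat × (Pplat − PEEPtotal) = 70.0 × (15 − 8) = 70.0 × 7.0 = 490.0 mL.

490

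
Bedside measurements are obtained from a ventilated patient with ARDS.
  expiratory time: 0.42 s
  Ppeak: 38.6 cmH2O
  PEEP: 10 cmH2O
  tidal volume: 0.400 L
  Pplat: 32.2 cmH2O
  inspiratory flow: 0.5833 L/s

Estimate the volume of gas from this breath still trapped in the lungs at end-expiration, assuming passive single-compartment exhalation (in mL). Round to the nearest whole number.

R = (PIP − Pplat)/V̇ = (38.6 − 32.2) / 0.5833 = 6.4/0.5833 = 10.972 cmH2O·s/L.
C = Vt/(Pplat − PEEP) = 400.0 / (32.2 − 10) = 400.0/22.2 = 18.018 mL/cmH2O.
τ = R × C = 10.972 × 0.01802 L/cmH2O = 0.1977 s.
Fraction remaining = e^(−Te/τ) = e^(−0.42/0.1977) = 0.1195.
Trapped volume = 400.0 × 0.1195 = 47.8 mL.

48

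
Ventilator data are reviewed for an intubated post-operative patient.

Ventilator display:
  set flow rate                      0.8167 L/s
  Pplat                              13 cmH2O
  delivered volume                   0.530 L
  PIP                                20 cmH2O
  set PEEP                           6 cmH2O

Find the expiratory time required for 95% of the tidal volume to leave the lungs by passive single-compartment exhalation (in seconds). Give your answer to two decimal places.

R = (PIP − Pplat)/V̇ = (20 − 13) / 0.8167 = 7.0/0.8167 = 8.571 cmH2O·s/L.
C = Vt/(Pplat − PEEP) = 530.0 / (13 − 6) = 530.0/7.0 = 75.714 mL/cmH2O.
τ = R × C = 8.571 × 0.07571 L/cmH2O = 0.6489 s.
t = −τ·ln(1 − 0.95) = −0.6489·ln(0.05) = 1.944 s.

1.94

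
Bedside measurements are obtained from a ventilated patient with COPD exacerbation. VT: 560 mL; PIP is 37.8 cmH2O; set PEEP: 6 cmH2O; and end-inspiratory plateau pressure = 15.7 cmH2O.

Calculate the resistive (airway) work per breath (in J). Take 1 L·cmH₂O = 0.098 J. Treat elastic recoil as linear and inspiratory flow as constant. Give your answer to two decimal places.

1.21

With constant inspiratory flow the resistive pressure is constant at PIP − Pplat = 37.8 − 15.7 = 22.1 cmH2O, so resistive work = 22.1 × 0.560 = 12.376 L·cmH2O.
× 0.098 J/(L·cmH2O) → 1.213 J.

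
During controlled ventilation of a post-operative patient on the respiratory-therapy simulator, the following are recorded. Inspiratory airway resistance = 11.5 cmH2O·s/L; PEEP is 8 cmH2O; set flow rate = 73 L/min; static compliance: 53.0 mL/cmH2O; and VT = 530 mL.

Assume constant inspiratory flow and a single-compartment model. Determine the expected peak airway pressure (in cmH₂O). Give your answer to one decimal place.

32.0

Flow: 73 L/min ÷ 60 = 1.2167 L/s.
Equation of motion (constant flow): PIP = Vt/C + R·V̇ + PEEP.
PIP = 530/53.0 + 11.5×1.2167 + 8 = 10.0 + 13.992 + 8 = 31.992 cmH2O.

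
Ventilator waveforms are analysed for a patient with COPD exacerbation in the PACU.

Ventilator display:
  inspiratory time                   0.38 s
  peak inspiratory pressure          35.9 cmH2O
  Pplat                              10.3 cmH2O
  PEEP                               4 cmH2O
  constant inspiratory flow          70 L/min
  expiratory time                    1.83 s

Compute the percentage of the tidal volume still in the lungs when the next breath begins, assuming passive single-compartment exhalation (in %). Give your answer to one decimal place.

30.6

Flow: 70 L/min ÷ 60 = 1.1667 L/s.
Vt = flow × Ti = 1.1667 L/s × 0.38 s × 1000 mL/L = 443.35 mL.
R = (PIP − Pplat)/V̇ = (35.9 − 10.3) / 1.1667 = 25.6/1.1667 = 21.942 cmH2O·s/L.
C = Vt/(Pplat − PEEP) = 443.35 / (10.3 − 4) = 443.35/6.3 = 70.373 mL/cmH2O.
τ = R × C = 21.942 × 0.07037 L/cmH2O = 1.544 s.
Fraction remaining at end-expiration = e^(−Te/τ) = e^(−1.83/1.544) = 0.3057 → 30.57%.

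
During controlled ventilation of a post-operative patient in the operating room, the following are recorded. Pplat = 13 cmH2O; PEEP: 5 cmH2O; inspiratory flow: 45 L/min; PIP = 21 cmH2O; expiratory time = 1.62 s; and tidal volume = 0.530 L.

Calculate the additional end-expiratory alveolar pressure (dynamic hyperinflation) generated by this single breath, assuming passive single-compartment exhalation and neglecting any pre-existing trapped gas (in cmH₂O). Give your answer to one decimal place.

Flow: 45 L/min ÷ 60 = 0.75 L/s.
R = (PIP − Pplat)/V̇ = (21 − 13) / 0.75 = 8.0/0.75 = 10.667 cmH2O·s/L.
C = Vt/(Pplat − PEEP) = 530.0 / (13 − 5) = 530.0/8.0 = 66.25 mL/cmH2O.
τ = R × C = 10.667 × 0.06625 L/cmH2O = 0.7067 s.
Fraction remaining = e^(−Te/τ) = e^(−1.62/0.7067) = 0.101; trapped volume = 530.0 × 0.101 = 53.53 mL.
Additional alveolar pressure from trapping ≈ V_trapped / C = 53.53 / 66.25 = 0.808 cmH2O.

0.8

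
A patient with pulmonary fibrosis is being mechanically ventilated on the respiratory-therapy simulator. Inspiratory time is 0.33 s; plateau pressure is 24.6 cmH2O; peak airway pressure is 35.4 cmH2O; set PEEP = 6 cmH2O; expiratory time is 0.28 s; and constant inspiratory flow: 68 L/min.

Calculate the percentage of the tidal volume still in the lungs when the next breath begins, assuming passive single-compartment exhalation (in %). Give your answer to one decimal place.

23.2

Flow: 68 L/min ÷ 60 = 1.1333 L/s.
Vt = flow × Ti = 1.1333 L/s × 0.33 s × 1000 mL/L = 373.99 mL.
R = (PIP − Pplat)/V̇ = (35.4 − 24.6) / 1.1333 = 10.8/1.1333 = 9.53 cmH2O·s/L.
C = Vt/(Pplat − PEEP) = 373.99 / (24.6 − 6) = 373.99/18.6 = 20.107 mL/cmH2O.
τ = R × C = 9.53 × 0.02011 L/cmH2O = 0.1916 s.
Fraction remaining at end-expiration = e^(−Te/τ) = e^(−0.28/0.1916) = 0.2319 → 23.19%.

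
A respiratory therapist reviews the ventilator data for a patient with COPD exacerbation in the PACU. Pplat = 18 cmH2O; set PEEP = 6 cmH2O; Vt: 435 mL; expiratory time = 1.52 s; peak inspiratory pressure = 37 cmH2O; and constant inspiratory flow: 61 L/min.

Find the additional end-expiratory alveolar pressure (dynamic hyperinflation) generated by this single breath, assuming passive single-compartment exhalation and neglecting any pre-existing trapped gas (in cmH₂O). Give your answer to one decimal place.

1.3

Flow: 61 L/min ÷ 60 = 1.0167 L/s.
R = (PIP − Pplat)/V̇ = (37 − 18) / 1.0167 = 19.0/1.0167 = 18.688 cmH2O·s/L.
C = Vt/(Pplat − PEEP) = 435.0 / (18 − 6) = 435.0/12.0 = 36.25 mL/cmH2O.
τ = R × C = 18.688 × 0.03625 L/cmH2O = 0.6774 s.
Fraction remaining = e^(−Te/τ) = e^(−1.52/0.6774) = 0.106; trapped volume = 435.0 × 0.106 = 46.11 mL.
Additional alveolar pressure from trapping ≈ V_trapped / C = 46.11 / 36.25 = 1.272 cmH2O.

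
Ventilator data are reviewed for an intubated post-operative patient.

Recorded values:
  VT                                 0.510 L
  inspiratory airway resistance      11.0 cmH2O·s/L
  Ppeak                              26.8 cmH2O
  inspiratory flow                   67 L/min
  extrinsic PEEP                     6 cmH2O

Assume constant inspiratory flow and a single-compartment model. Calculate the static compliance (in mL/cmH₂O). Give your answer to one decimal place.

59.9

Flow: 67 L/min ÷ 60 = 1.1167 L/s.
Equation of motion (constant flow): PIP = Vt/C + R·V̇ + PEEP.
Vt/C = PIP − R·V̇ − PEEP = 26.8 − 11.0×1.1167 − 6 = 26.8 − 12.284 − 6 = 8.516 cmH2O.
C = Vt / 8.516 = 510 / 8.516 = 59.887 mL/cmH2O.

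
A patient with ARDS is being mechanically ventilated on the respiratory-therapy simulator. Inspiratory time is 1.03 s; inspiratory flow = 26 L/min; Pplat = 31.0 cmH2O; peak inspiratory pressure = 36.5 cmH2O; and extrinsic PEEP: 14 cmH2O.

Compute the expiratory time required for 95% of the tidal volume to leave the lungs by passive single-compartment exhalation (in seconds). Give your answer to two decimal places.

1.00

Flow: 26 L/min ÷ 60 = 0.4333 L/s.
Vt = flow × Ti = 0.4333 L/s × 1.03 s × 1000 mL/L = 446.3 mL.
R = (PIP − Pplat)/V̇ = (36.5 − 31.0) / 0.4333 = 5.5/0.4333 = 12.693 cmH2O·s/L.
C = Vt/(Pplat − PEEP) = 446.3 / (31.0 − 14) = 446.3/17.0 = 26.253 mL/cmH2O.
τ = R × C = 12.693 × 0.02625 L/cmH2O = 0.3332 s.
t = −τ·ln(1 − 0.95) = −0.3332·ln(0.05) = 0.9982 s.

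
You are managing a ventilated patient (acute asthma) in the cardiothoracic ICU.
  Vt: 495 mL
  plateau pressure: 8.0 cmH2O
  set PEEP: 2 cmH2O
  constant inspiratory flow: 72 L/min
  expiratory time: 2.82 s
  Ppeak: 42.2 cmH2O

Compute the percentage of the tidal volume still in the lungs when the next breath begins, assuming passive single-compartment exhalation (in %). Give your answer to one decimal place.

Flow: 72 L/min ÷ 60 = 1.2 L/s.
R = (PIP − Pplat)/V̇ = (42.2 − 8.0) / 1.2 = 34.2/1.2 = 28.5 cmH2O·s/L.
C = Vt/(Pplat − PEEP) = 495.0 / (8.0 − 2) = 495.0/6.0 = 82.5 mL/cmH2O.
τ = R × C = 28.5 × 0.0825 L/cmH2O = 2.351 s.
Fraction remaining at end-expiration = e^(−Te/τ) = e^(−2.82/2.351) = 0.3013 → 30.13%.

30.1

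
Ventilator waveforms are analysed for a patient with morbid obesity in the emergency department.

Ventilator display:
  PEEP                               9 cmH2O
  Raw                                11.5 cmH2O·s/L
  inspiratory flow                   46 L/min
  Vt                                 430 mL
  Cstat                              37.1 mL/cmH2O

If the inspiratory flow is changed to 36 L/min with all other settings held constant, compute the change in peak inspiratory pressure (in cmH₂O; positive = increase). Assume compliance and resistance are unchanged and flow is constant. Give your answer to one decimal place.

Flow: 46 L/min ÷ 60 = 0.7667 L/s.
New flow: 36 L/min ÷ 60 = 0.6 L/s.
PIP = Vt/C + R·V̇ + PEEP (constant-flow equation of motion).
Only the resistive term changes: ΔPIP = R × ΔV̇ = 11.5 × (0.6 − 0.7667) = 11.5 × -0.1667 = -1.917 cmH2O.

-1.9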